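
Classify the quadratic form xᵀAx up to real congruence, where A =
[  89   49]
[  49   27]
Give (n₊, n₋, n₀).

Answer: (2, 0, 0)

Derivation:
step 0: pivot 89 → sign +
step 1: pivot 2/89 → sign +
signature = (2, 0, 0)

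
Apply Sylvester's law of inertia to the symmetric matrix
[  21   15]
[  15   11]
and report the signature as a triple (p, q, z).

Answer: (2, 0, 0)

Derivation:
step 0: pivot 21 → sign +
step 1: pivot 2/7 → sign +
signature = (2, 0, 0)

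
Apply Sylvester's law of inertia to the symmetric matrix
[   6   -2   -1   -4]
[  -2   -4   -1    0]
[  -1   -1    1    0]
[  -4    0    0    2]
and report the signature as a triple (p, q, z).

step 0: pivot 6 → sign +
step 1: pivot -14/3 → sign −
step 2: pivot 17/14 → sign +
step 3: pivot -6/17 → sign −
signature = (2, 2, 0)

Answer: (2, 2, 0)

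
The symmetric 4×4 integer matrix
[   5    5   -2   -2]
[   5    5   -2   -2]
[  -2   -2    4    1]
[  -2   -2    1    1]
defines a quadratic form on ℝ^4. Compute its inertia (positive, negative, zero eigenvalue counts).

Answer: (3, 0, 1)

Derivation:
step 0: pivot 5 → sign +
step 1: pivot 16/5 → sign +
step 2: pivot 3/16 → sign +
step 3: row/col 3 already zero → sign 0
signature = (3, 0, 1)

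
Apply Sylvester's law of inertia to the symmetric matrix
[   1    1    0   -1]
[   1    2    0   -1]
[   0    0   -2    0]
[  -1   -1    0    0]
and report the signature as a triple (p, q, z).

Answer: (2, 2, 0)

Derivation:
step 0: pivot 1 → sign +
step 1: pivot 1 → sign +
step 2: pivot -2 → sign −
step 3: pivot -1 → sign −
signature = (2, 2, 0)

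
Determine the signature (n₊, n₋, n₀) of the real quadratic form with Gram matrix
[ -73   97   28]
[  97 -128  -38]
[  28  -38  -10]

Answer: (2, 1, 0)

Derivation:
step 0: pivot -73 → sign −
step 1: pivot 65/73 → sign +
step 2: pivot 2/65 → sign +
signature = (2, 1, 0)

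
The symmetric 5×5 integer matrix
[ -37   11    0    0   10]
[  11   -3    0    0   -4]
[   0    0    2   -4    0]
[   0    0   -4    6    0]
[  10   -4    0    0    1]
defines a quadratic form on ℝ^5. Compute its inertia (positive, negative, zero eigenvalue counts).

Answer: (2, 3, 0)

Derivation:
step 0: pivot -37 → sign −
step 1: pivot 10/37 → sign +
step 2: pivot 2 → sign +
step 3: pivot -2 → sign −
step 4: pivot -1/5 → sign −
signature = (2, 3, 0)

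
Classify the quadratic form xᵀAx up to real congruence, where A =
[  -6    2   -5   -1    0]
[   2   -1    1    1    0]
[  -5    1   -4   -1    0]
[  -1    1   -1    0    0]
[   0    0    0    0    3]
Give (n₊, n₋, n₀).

Answer: (2, 2, 1)

Derivation:
step 0: pivot -6 → sign −
step 1: pivot -1/3 → sign −
step 2: pivot 3/2 → sign +
step 3: pivot 3 → sign +
step 4: row/col 4 already zero → sign 0
signature = (2, 2, 1)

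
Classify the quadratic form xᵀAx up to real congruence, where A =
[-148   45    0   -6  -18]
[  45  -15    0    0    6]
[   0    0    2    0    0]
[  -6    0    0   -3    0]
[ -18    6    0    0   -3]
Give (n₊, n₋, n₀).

step 0: pivot -148 → sign −
step 1: pivot -195/148 → sign −
step 2: pivot 2 → sign +
step 3: pivot -3/13 → sign −
step 4: pivot -3/5 → sign −
signature = (1, 4, 0)

Answer: (1, 4, 0)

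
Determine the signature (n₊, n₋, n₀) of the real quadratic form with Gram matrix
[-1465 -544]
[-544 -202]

step 0: pivot -1465 → sign −
step 1: pivot 6/1465 → sign +
signature = (1, 1, 0)

Answer: (1, 1, 0)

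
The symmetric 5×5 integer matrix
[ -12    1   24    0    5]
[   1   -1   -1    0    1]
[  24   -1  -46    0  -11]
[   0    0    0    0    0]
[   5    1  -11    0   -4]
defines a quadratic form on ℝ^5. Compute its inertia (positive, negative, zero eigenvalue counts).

step 0: pivot -12 → sign −
step 1: pivot -11/12 → sign −
step 2: pivot 34/11 → sign +
step 3: pivot 3/17 → sign +
step 4: row/col 4 already zero → sign 0
signature = (2, 2, 1)

Answer: (2, 2, 1)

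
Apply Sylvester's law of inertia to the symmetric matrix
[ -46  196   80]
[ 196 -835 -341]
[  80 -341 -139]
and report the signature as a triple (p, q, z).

Answer: (1, 1, 1)

Derivation:
step 0: pivot -46 → sign −
step 1: pivot 3/23 → sign +
step 2: row/col 2 already zero → sign 0
signature = (1, 1, 1)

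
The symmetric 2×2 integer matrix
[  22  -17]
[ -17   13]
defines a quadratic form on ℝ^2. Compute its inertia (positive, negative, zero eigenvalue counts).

Answer: (1, 1, 0)

Derivation:
step 0: pivot 22 → sign +
step 1: pivot -3/22 → sign −
signature = (1, 1, 0)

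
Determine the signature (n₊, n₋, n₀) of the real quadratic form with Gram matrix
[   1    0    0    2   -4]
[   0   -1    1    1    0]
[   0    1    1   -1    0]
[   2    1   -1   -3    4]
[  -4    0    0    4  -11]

step 0: pivot 1 → sign +
step 1: pivot -1 → sign −
step 2: pivot 2 → sign +
step 3: pivot -6 → sign −
step 4: pivot -3 → sign −
signature = (2, 3, 0)

Answer: (2, 3, 0)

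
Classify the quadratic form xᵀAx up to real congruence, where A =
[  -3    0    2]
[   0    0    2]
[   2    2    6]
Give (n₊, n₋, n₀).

step 0: pivot -3 → sign −
step 1: pivot 22/3 → sign +
step 2: pivot -6/11 → sign −
signature = (1, 2, 0)

Answer: (1, 2, 0)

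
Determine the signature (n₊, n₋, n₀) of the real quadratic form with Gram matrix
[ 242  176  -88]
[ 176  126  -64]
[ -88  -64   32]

Answer: (1, 1, 1)

Derivation:
step 0: pivot 242 → sign +
step 1: pivot -2 → sign −
step 2: row/col 2 already zero → sign 0
signature = (1, 1, 1)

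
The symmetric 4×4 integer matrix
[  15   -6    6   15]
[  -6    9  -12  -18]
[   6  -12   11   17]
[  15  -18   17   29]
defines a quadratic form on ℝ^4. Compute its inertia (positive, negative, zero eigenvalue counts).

Answer: (2, 2, 0)

Derivation:
step 0: pivot 15 → sign +
step 1: pivot 33/5 → sign +
step 2: pivot -59/11 → sign −
step 3: pivot -3/59 → sign −
signature = (2, 2, 0)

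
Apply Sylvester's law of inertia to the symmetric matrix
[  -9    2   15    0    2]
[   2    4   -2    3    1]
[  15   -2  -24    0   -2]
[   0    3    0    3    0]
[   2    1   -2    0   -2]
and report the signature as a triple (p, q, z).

step 0: pivot -9 → sign −
step 1: pivot 40/9 → sign +
step 2: pivot 3/5 → sign +
step 3: pivot -3/8 → sign −
step 4: pivot -3 → sign −
signature = (2, 3, 0)

Answer: (2, 3, 0)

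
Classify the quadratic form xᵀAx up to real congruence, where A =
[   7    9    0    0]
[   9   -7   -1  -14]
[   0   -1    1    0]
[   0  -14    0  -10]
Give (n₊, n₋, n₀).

Answer: (3, 1, 0)

Derivation:
step 0: pivot 7 → sign +
step 1: pivot -130/7 → sign −
step 2: pivot 137/130 → sign +
step 3: pivot 2/137 → sign +
signature = (3, 1, 0)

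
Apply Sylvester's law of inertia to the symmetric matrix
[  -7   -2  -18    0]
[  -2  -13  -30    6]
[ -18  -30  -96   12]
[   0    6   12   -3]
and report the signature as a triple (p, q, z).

step 0: pivot -7 → sign −
step 1: pivot -87/7 → sign −
step 2: pivot -3/29 → sign −
step 3: row/col 3 already zero → sign 0
signature = (0, 3, 1)

Answer: (0, 3, 1)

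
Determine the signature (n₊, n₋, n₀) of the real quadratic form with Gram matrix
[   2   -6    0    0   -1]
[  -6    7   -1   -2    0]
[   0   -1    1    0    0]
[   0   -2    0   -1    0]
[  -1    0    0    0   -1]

step 0: pivot 2 → sign +
step 1: pivot -11 → sign −
step 2: pivot 12/11 → sign +
step 3: pivot -2/3 → sign −
step 4: pivot -3/8 → sign −
signature = (2, 3, 0)

Answer: (2, 3, 0)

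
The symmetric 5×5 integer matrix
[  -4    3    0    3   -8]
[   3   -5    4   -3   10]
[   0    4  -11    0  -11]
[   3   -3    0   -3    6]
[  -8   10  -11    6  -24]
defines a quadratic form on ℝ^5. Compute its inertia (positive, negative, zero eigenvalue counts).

Answer: (1, 4, 0)

Derivation:
step 0: pivot -4 → sign −
step 1: pivot -11/4 → sign −
step 2: pivot -57/11 → sign −
step 3: pivot -6/19 → sign −
step 4: pivot 3 → sign +
signature = (1, 4, 0)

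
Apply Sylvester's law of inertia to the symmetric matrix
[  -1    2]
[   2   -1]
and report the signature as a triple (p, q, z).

Answer: (1, 1, 0)

Derivation:
step 0: pivot -1 → sign −
step 1: pivot 3 → sign +
signature = (1, 1, 0)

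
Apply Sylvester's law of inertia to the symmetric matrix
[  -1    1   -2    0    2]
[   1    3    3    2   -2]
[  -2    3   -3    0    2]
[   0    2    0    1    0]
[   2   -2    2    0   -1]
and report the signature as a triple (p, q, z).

step 0: pivot -1 → sign −
step 1: pivot 4 → sign +
step 2: pivot 3/4 → sign +
step 3: pivot -1/3 → sign −
step 4: pivot 3 → sign +
signature = (3, 2, 0)

Answer: (3, 2, 0)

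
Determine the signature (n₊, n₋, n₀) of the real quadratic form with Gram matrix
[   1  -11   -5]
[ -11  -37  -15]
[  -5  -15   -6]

step 0: pivot 1 → sign +
step 1: pivot -158 → sign −
step 2: pivot 1/79 → sign +
signature = (2, 1, 0)

Answer: (2, 1, 0)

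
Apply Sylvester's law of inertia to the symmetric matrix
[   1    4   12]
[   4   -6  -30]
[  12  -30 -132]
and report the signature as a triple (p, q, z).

step 0: pivot 1 → sign +
step 1: pivot -22 → sign −
step 2: pivot 6/11 → sign +
signature = (2, 1, 0)

Answer: (2, 1, 0)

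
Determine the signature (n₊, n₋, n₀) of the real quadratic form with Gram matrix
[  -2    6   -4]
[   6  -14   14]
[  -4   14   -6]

Answer: (2, 1, 0)

Derivation:
step 0: pivot -2 → sign −
step 1: pivot 4 → sign +
step 2: pivot 1 → sign +
signature = (2, 1, 0)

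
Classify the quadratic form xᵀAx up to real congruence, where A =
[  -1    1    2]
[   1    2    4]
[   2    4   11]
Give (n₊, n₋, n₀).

step 0: pivot -1 → sign −
step 1: pivot 3 → sign +
step 2: pivot 3 → sign +
signature = (2, 1, 0)

Answer: (2, 1, 0)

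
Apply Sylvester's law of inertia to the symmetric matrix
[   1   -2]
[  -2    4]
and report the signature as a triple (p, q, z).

Answer: (1, 0, 1)

Derivation:
step 0: pivot 1 → sign +
step 1: row/col 1 already zero → sign 0
signature = (1, 0, 1)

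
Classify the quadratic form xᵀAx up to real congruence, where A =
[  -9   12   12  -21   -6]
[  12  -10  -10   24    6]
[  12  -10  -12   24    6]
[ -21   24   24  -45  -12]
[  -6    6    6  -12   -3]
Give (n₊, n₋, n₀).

Answer: (2, 2, 1)

Derivation:
step 0: pivot -9 → sign −
step 1: pivot 6 → sign +
step 2: pivot -2 → sign −
step 3: pivot 4/3 → sign +
step 4: row/col 4 already zero → sign 0
signature = (2, 2, 1)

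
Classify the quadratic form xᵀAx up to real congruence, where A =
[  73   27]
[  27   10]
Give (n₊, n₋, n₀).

step 0: pivot 73 → sign +
step 1: pivot 1/73 → sign +
signature = (2, 0, 0)

Answer: (2, 0, 0)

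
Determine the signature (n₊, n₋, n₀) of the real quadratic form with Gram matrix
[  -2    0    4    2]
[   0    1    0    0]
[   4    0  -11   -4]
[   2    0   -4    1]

step 0: pivot -2 → sign −
step 1: pivot 1 → sign +
step 2: pivot -3 → sign −
step 3: pivot 3 → sign +
signature = (2, 2, 0)

Answer: (2, 2, 0)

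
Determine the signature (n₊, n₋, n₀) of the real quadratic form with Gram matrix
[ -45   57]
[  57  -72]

Answer: (1, 1, 0)

Derivation:
step 0: pivot -45 → sign −
step 1: pivot 1/5 → sign +
signature = (1, 1, 0)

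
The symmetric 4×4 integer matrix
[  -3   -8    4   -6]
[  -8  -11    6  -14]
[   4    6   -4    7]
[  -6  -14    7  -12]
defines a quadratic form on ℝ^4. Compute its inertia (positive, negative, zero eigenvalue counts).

Answer: (1, 3, 0)

Derivation:
step 0: pivot -3 → sign −
step 1: pivot 31/3 → sign +
step 2: pivot -24/31 → sign −
step 3: pivot -3/8 → sign −
signature = (1, 3, 0)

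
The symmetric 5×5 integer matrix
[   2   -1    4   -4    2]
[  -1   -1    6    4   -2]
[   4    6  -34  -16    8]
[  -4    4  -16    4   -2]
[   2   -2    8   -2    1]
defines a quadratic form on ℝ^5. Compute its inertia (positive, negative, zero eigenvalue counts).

step 0: pivot 2 → sign +
step 1: pivot -3/2 → sign −
step 2: pivot 2/3 → sign +
step 3: pivot -12 → sign −
step 4: row/col 4 already zero → sign 0
signature = (2, 2, 1)

Answer: (2, 2, 1)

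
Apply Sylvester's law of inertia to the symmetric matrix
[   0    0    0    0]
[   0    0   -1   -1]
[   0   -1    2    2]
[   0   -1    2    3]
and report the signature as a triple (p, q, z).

step 0: pivot 2 → sign +
step 1: pivot -1/2 → sign −
step 2: pivot 1 → sign +
step 3: row/col 3 already zero → sign 0
signature = (2, 1, 1)

Answer: (2, 1, 1)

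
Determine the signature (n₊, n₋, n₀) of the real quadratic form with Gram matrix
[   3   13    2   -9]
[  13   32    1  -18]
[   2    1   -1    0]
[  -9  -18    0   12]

Answer: (2, 2, 0)

Derivation:
step 0: pivot 3 → sign +
step 1: pivot -73/3 → sign −
step 2: pivot 6/73 → sign +
step 3: pivot -3/2 → sign −
signature = (2, 2, 0)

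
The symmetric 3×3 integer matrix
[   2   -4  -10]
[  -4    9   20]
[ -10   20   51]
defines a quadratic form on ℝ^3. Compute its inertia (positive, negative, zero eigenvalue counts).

step 0: pivot 2 → sign +
step 1: pivot 1 → sign +
step 2: pivot 1 → sign +
signature = (3, 0, 0)

Answer: (3, 0, 0)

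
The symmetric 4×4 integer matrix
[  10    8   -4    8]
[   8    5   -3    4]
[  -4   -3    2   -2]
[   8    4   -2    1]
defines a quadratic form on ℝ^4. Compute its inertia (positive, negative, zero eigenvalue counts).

Answer: (2, 2, 0)

Derivation:
step 0: pivot 10 → sign +
step 1: pivot -7/5 → sign −
step 2: pivot 3/7 → sign +
step 3: pivot -3 → sign −
signature = (2, 2, 0)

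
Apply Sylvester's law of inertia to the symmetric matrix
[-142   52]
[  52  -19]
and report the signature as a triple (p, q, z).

step 0: pivot -142 → sign −
step 1: pivot 3/71 → sign +
signature = (1, 1, 0)

Answer: (1, 1, 0)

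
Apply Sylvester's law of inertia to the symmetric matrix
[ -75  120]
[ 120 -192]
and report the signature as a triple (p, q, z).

Answer: (0, 1, 1)

Derivation:
step 0: pivot -75 → sign −
step 1: row/col 1 already zero → sign 0
signature = (0, 1, 1)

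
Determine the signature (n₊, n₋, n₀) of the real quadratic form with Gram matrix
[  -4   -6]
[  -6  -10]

step 0: pivot -4 → sign −
step 1: pivot -1 → sign −
signature = (0, 2, 0)

Answer: (0, 2, 0)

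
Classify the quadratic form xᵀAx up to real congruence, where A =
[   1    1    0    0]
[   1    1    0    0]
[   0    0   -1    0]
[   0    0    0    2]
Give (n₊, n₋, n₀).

Answer: (2, 1, 1)

Derivation:
step 0: pivot 1 → sign +
step 1: pivot -1 → sign −
step 2: pivot 2 → sign +
step 3: row/col 3 already zero → sign 0
signature = (2, 1, 1)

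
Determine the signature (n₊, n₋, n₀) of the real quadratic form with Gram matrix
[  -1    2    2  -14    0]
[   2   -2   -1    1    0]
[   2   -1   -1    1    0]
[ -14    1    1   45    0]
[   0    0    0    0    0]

step 0: pivot -1 → sign −
step 1: pivot 2 → sign +
step 2: pivot -3/2 → sign −
step 3: pivot -2 → sign −
step 4: row/col 4 already zero → sign 0
signature = (1, 3, 1)

Answer: (1, 3, 1)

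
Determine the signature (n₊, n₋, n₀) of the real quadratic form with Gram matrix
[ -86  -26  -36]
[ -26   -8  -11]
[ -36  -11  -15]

Answer: (1, 2, 0)

Derivation:
step 0: pivot -86 → sign −
step 1: pivot -6/43 → sign −
step 2: pivot 1/6 → sign +
signature = (1, 2, 0)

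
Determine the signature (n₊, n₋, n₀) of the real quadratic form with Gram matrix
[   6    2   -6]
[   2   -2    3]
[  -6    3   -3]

Answer: (2, 1, 0)

Derivation:
step 0: pivot 6 → sign +
step 1: pivot -8/3 → sign −
step 2: pivot 3/8 → sign +
signature = (2, 1, 0)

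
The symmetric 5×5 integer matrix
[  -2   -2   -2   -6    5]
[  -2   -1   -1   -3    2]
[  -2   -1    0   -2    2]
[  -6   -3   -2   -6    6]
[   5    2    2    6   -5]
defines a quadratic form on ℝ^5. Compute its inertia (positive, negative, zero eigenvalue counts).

Answer: (3, 2, 0)

Derivation:
step 0: pivot -2 → sign −
step 1: pivot 1 → sign +
step 2: pivot 1 → sign +
step 3: pivot 2 → sign +
step 4: pivot -3/2 → sign −
signature = (3, 2, 0)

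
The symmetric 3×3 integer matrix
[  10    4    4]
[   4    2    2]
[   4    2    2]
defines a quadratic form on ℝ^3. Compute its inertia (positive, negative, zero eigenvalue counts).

Answer: (2, 0, 1)

Derivation:
step 0: pivot 10 → sign +
step 1: pivot 2/5 → sign +
step 2: row/col 2 already zero → sign 0
signature = (2, 0, 1)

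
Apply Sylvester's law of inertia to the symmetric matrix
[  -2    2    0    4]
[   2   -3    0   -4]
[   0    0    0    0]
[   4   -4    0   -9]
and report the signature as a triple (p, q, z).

Answer: (0, 3, 1)

Derivation:
step 0: pivot -2 → sign −
step 1: pivot -1 → sign −
step 2: pivot -1 → sign −
step 3: row/col 3 already zero → sign 0
signature = (0, 3, 1)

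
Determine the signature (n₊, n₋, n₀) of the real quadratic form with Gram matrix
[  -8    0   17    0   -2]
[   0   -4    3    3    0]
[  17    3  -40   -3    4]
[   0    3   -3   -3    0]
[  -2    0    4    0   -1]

step 0: pivot -8 → sign −
step 1: pivot -4 → sign −
step 2: pivot -13/8 → sign −
step 3: pivot -21/52 → sign −
step 4: pivot -3/7 → sign −
signature = (0, 5, 0)

Answer: (0, 5, 0)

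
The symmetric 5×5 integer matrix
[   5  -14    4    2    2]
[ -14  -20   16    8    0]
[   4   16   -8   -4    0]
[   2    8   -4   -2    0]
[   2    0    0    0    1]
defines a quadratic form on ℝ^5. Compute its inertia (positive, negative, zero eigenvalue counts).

step 0: pivot 5 → sign +
step 1: pivot -296/5 → sign −
step 2: pivot 48/37 → sign +
step 3: row/col 3 already zero → sign 0
step 4: row/col 4 already zero → sign 0
signature = (2, 1, 2)

Answer: (2, 1, 2)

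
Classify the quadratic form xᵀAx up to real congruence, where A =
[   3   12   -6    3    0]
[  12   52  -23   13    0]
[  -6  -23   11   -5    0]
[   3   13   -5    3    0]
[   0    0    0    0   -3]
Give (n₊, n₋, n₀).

Answer: (3, 2, 0)

Derivation:
step 0: pivot 3 → sign +
step 1: pivot 4 → sign +
step 2: pivot -5/4 → sign −
step 3: pivot 1/5 → sign +
step 4: pivot -3 → sign −
signature = (3, 2, 0)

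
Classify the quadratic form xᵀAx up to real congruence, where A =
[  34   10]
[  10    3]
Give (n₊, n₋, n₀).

Answer: (2, 0, 0)

Derivation:
step 0: pivot 34 → sign +
step 1: pivot 1/17 → sign +
signature = (2, 0, 0)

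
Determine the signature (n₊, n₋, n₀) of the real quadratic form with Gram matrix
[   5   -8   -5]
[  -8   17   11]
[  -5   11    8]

step 0: pivot 5 → sign +
step 1: pivot 21/5 → sign +
step 2: pivot 6/7 → sign +
signature = (3, 0, 0)

Answer: (3, 0, 0)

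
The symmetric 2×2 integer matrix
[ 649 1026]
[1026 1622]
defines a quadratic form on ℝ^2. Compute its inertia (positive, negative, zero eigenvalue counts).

Answer: (2, 0, 0)

Derivation:
step 0: pivot 649 → sign +
step 1: pivot 2/649 → sign +
signature = (2, 0, 0)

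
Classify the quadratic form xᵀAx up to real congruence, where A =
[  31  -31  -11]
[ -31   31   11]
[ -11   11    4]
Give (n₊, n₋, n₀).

step 0: pivot 31 → sign +
step 1: pivot 3/31 → sign +
step 2: row/col 2 already zero → sign 0
signature = (2, 0, 1)

Answer: (2, 0, 1)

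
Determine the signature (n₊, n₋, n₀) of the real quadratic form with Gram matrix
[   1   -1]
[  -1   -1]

Answer: (1, 1, 0)

Derivation:
step 0: pivot 1 → sign +
step 1: pivot -2 → sign −
signature = (1, 1, 0)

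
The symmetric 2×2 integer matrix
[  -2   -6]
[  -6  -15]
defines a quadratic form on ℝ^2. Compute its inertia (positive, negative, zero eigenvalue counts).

Answer: (1, 1, 0)

Derivation:
step 0: pivot -2 → sign −
step 1: pivot 3 → sign +
signature = (1, 1, 0)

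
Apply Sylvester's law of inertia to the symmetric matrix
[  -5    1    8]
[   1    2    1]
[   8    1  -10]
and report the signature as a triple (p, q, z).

step 0: pivot -5 → sign −
step 1: pivot 11/5 → sign +
step 2: pivot -3/11 → sign −
signature = (1, 2, 0)

Answer: (1, 2, 0)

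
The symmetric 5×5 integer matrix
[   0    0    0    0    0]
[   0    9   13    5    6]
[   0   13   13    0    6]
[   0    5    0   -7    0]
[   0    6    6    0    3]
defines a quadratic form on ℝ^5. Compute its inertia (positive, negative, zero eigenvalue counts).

Answer: (2, 2, 1)

Derivation:
step 0: pivot 9 → sign +
step 1: pivot -52/9 → sign −
step 2: pivot -3/4 → sign −
step 3: pivot 3/13 → sign +
step 4: row/col 4 already zero → sign 0
signature = (2, 2, 1)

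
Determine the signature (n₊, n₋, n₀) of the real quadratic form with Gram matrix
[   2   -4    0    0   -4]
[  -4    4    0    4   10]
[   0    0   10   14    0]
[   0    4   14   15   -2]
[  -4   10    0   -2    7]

Answer: (2, 2, 1)

Derivation:
step 0: pivot 2 → sign +
step 1: pivot -4 → sign −
step 2: pivot 10 → sign +
step 3: pivot -3/5 → sign −
step 4: row/col 4 already zero → sign 0
signature = (2, 2, 1)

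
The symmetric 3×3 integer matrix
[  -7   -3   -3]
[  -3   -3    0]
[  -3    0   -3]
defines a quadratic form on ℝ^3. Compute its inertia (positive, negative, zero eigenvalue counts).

Answer: (0, 3, 0)

Derivation:
step 0: pivot -7 → sign −
step 1: pivot -12/7 → sign −
step 2: pivot -3/4 → sign −
signature = (0, 3, 0)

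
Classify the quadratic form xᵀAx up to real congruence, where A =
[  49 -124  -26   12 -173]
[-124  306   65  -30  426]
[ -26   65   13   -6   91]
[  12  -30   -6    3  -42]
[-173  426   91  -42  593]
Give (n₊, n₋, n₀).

Answer: (3, 2, 0)

Derivation:
step 0: pivot 49 → sign +
step 1: pivot -382/49 → sign −
step 2: pivot -273/382 → sign −
step 3: pivot 3/13 → sign +
step 4: pivot 2/7 → sign +
signature = (3, 2, 0)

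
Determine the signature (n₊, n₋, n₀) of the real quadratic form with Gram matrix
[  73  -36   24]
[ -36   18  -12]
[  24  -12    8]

Answer: (2, 0, 1)

Derivation:
step 0: pivot 73 → sign +
step 1: pivot 18/73 → sign +
step 2: row/col 2 already zero → sign 0
signature = (2, 0, 1)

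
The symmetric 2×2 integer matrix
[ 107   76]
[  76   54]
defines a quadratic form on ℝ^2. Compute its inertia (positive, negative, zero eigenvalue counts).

Answer: (2, 0, 0)

Derivation:
step 0: pivot 107 → sign +
step 1: pivot 2/107 → sign +
signature = (2, 0, 0)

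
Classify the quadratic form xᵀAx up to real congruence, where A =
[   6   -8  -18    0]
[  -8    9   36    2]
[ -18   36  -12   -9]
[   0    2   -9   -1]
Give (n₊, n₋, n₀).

Answer: (2, 2, 0)

Derivation:
step 0: pivot 6 → sign +
step 1: pivot -5/3 → sign −
step 2: pivot 102/5 → sign +
step 3: pivot -1/34 → sign −
signature = (2, 2, 0)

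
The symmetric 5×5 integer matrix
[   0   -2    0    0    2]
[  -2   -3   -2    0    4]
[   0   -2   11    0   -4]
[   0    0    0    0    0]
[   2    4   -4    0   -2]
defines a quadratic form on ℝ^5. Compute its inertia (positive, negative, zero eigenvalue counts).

Answer: (2, 2, 1)

Derivation:
step 0: pivot -3 → sign −
step 1: pivot 4/3 → sign +
step 2: pivot 11 → sign +
step 3: pivot -3/11 → sign −
step 4: row/col 4 already zero → sign 0
signature = (2, 2, 1)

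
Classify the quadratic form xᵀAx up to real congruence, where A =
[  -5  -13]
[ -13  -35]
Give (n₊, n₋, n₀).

step 0: pivot -5 → sign −
step 1: pivot -6/5 → sign −
signature = (0, 2, 0)

Answer: (0, 2, 0)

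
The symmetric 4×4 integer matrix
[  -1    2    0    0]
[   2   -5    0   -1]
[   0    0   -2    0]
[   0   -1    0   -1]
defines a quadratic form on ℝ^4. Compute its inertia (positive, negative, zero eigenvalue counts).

Answer: (0, 3, 1)

Derivation:
step 0: pivot -1 → sign −
step 1: pivot -1 → sign −
step 2: pivot -2 → sign −
step 3: row/col 3 already zero → sign 0
signature = (0, 3, 1)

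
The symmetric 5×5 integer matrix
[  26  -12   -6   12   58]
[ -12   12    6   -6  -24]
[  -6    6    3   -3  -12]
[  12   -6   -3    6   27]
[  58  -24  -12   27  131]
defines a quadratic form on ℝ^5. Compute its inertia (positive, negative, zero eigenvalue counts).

step 0: pivot 26 → sign +
step 1: pivot 84/13 → sign +
step 2: pivot 3/7 → sign +
step 3: row/col 3 already zero → sign 0
step 4: row/col 4 already zero → sign 0
signature = (3, 0, 2)

Answer: (3, 0, 2)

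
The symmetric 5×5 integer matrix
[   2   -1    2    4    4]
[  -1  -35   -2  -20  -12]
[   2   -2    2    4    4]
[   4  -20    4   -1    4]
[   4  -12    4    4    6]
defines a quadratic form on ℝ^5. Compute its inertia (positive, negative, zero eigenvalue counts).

step 0: pivot 2 → sign +
step 1: pivot -71/2 → sign −
step 2: pivot 2/71 → sign +
step 3: pivot -9 → sign −
step 4: pivot -2/9 → sign −
signature = (2, 3, 0)

Answer: (2, 3, 0)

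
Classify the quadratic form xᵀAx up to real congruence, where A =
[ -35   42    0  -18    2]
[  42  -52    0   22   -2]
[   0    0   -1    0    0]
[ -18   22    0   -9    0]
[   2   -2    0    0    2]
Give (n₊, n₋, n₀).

step 0: pivot -35 → sign −
step 1: pivot -8/5 → sign −
step 2: pivot -1 → sign −
step 3: pivot 5/14 → sign +
step 4: pivot -1/5 → sign −
signature = (1, 4, 0)

Answer: (1, 4, 0)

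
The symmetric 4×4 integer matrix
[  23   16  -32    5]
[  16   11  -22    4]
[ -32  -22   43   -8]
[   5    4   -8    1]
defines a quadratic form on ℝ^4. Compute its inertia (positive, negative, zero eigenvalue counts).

Answer: (2, 2, 0)

Derivation:
step 0: pivot 23 → sign +
step 1: pivot -3/23 → sign −
step 2: pivot -1 → sign −
step 3: pivot 2 → sign +
signature = (2, 2, 0)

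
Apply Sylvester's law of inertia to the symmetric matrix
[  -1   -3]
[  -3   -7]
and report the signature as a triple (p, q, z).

step 0: pivot -1 → sign −
step 1: pivot 2 → sign +
signature = (1, 1, 0)

Answer: (1, 1, 0)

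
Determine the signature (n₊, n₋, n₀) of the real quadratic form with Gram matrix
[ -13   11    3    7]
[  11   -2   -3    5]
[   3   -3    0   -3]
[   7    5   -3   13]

Answer: (2, 2, 0)

Derivation:
step 0: pivot -13 → sign −
step 1: pivot 95/13 → sign +
step 2: pivot 63/95 → sign +
step 3: pivot -2/7 → sign −
signature = (2, 2, 0)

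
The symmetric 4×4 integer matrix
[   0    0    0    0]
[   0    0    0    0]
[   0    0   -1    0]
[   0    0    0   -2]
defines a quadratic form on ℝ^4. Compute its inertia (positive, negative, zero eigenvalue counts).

step 0: pivot -1 → sign −
step 1: pivot -2 → sign −
step 2: row/col 2 already zero → sign 0
step 3: row/col 3 already zero → sign 0
signature = (0, 2, 2)

Answer: (0, 2, 2)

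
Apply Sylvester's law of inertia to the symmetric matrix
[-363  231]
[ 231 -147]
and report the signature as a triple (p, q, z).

Answer: (0, 1, 1)

Derivation:
step 0: pivot -363 → sign −
step 1: row/col 1 already zero → sign 0
signature = (0, 1, 1)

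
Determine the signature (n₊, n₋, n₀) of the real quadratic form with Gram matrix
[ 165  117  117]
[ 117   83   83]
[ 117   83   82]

step 0: pivot 165 → sign +
step 1: pivot 2/55 → sign +
step 2: pivot -1 → sign −
signature = (2, 1, 0)

Answer: (2, 1, 0)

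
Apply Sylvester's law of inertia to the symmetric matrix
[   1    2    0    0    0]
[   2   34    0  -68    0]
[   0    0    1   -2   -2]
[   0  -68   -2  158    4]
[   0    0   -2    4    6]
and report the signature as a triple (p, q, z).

step 0: pivot 1 → sign +
step 1: pivot 30 → sign +
step 2: pivot 1 → sign +
step 3: pivot -2/15 → sign −
step 4: pivot 2 → sign +
signature = (4, 1, 0)

Answer: (4, 1, 0)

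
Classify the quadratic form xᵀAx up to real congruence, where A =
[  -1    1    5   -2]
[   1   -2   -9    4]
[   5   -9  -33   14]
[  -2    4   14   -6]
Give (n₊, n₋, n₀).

step 0: pivot -1 → sign −
step 1: pivot -1 → sign −
step 2: pivot 8 → sign +
step 3: row/col 3 already zero → sign 0
signature = (1, 2, 1)

Answer: (1, 2, 1)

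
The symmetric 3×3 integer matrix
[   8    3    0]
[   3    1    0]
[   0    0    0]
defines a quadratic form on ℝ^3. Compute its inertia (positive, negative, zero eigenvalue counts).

Answer: (1, 1, 1)

Derivation:
step 0: pivot 8 → sign +
step 1: pivot -1/8 → sign −
step 2: row/col 2 already zero → sign 0
signature = (1, 1, 1)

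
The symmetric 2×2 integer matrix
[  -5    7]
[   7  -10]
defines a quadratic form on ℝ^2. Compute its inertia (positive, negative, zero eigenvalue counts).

Answer: (0, 2, 0)

Derivation:
step 0: pivot -5 → sign −
step 1: pivot -1/5 → sign −
signature = (0, 2, 0)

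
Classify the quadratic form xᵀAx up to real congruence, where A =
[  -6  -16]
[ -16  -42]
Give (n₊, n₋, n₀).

Answer: (1, 1, 0)

Derivation:
step 0: pivot -6 → sign −
step 1: pivot 2/3 → sign +
signature = (1, 1, 0)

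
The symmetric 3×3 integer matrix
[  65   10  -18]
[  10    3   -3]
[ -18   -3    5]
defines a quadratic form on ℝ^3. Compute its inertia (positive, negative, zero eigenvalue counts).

Answer: (2, 1, 0)

Derivation:
step 0: pivot 65 → sign +
step 1: pivot 19/13 → sign +
step 2: pivot -2/95 → sign −
signature = (2, 1, 0)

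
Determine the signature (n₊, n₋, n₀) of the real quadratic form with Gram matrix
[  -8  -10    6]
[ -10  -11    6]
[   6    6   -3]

step 0: pivot -8 → sign −
step 1: pivot 3/2 → sign +
step 2: row/col 2 already zero → sign 0
signature = (1, 1, 1)

Answer: (1, 1, 1)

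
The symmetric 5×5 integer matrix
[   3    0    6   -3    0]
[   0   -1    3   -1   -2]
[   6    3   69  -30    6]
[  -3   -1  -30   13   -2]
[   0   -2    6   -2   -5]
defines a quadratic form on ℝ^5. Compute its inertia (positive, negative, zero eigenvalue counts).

step 0: pivot 3 → sign +
step 1: pivot -1 → sign −
step 2: pivot 66 → sign +
step 3: pivot -1/22 → sign −
step 4: pivot -1 → sign −
signature = (2, 3, 0)

Answer: (2, 3, 0)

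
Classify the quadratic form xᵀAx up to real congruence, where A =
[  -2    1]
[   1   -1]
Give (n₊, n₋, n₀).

step 0: pivot -2 → sign −
step 1: pivot -1/2 → sign −
signature = (0, 2, 0)

Answer: (0, 2, 0)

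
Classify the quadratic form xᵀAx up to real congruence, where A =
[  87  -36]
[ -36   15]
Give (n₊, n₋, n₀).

Answer: (2, 0, 0)

Derivation:
step 0: pivot 87 → sign +
step 1: pivot 3/29 → sign +
signature = (2, 0, 0)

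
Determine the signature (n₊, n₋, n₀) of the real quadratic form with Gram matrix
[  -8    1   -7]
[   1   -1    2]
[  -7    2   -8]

Answer: (0, 3, 0)

Derivation:
step 0: pivot -8 → sign −
step 1: pivot -7/8 → sign −
step 2: pivot -3/7 → sign −
signature = (0, 3, 0)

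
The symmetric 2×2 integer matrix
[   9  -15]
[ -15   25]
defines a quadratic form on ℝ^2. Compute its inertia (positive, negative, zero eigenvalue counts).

step 0: pivot 9 → sign +
step 1: row/col 1 already zero → sign 0
signature = (1, 0, 1)

Answer: (1, 0, 1)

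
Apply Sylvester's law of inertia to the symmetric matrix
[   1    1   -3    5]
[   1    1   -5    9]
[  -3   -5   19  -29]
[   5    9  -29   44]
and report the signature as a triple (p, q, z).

step 0: pivot 1 → sign +
step 1: pivot 10 → sign +
step 2: pivot -2/5 → sign −
step 3: pivot 3 → sign +
signature = (3, 1, 0)

Answer: (3, 1, 0)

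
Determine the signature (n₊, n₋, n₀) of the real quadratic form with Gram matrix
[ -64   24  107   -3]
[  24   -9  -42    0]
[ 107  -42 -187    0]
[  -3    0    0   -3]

step 0: pivot -64 → sign −
step 1: pivot -519/64 → sign −
step 2: pivot 75/173 → sign +
step 3: pivot 6/25 → sign +
signature = (2, 2, 0)

Answer: (2, 2, 0)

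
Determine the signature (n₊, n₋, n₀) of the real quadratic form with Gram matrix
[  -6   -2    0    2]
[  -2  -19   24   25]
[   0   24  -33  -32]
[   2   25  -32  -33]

step 0: pivot -6 → sign −
step 1: pivot -55/3 → sign −
step 2: pivot -87/55 → sign −
step 3: pivot -2/87 → sign −
signature = (0, 4, 0)

Answer: (0, 4, 0)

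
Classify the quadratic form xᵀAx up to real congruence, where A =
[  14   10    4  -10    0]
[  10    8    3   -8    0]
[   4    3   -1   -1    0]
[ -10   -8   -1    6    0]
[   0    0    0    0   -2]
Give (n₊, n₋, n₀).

Answer: (2, 3, 0)

Derivation:
step 0: pivot 14 → sign +
step 1: pivot 6/7 → sign +
step 2: pivot -13/6 → sign −
step 3: pivot -2/13 → sign −
step 4: pivot -2 → sign −
signature = (2, 3, 0)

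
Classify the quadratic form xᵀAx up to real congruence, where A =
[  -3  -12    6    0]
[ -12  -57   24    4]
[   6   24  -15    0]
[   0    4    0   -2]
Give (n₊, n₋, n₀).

Answer: (0, 4, 0)

Derivation:
step 0: pivot -3 → sign −
step 1: pivot -9 → sign −
step 2: pivot -3 → sign −
step 3: pivot -2/9 → sign −
signature = (0, 4, 0)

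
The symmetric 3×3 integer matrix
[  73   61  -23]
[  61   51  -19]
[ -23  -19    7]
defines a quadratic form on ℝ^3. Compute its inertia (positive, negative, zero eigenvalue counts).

step 0: pivot 73 → sign +
step 1: pivot 2/73 → sign +
step 2: pivot -2 → sign −
signature = (2, 1, 0)

Answer: (2, 1, 0)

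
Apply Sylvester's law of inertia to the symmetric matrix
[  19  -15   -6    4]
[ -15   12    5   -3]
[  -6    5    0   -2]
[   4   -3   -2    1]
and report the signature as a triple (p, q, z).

step 0: pivot 19 → sign +
step 1: pivot 3/19 → sign +
step 2: pivot -7/3 → sign −
step 3: pivot 3/7 → sign +
signature = (3, 1, 0)

Answer: (3, 1, 0)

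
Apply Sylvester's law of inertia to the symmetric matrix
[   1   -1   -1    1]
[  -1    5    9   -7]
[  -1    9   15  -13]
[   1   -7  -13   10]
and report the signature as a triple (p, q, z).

step 0: pivot 1 → sign +
step 1: pivot 4 → sign +
step 2: pivot -2 → sign −
step 3: row/col 3 already zero → sign 0
signature = (2, 1, 1)

Answer: (2, 1, 1)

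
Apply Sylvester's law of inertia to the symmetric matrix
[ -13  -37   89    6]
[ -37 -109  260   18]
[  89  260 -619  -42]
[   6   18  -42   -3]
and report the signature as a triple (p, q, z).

Answer: (1, 3, 0)

Derivation:
step 0: pivot -13 → sign −
step 1: pivot -48/13 → sign −
step 2: pivot 39/16 → sign +
step 3: pivot -3/13 → sign −
signature = (1, 3, 0)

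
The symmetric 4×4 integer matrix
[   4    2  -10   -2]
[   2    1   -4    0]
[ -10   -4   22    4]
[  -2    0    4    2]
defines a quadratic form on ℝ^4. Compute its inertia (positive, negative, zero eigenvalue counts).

Answer: (2, 1, 1)

Derivation:
step 0: pivot 4 → sign +
step 1: pivot -3 → sign −
step 2: pivot 1/3 → sign +
step 3: row/col 3 already zero → sign 0
signature = (2, 1, 1)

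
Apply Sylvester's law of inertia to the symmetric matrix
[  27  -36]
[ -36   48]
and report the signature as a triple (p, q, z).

step 0: pivot 27 → sign +
step 1: row/col 1 already zero → sign 0
signature = (1, 0, 1)

Answer: (1, 0, 1)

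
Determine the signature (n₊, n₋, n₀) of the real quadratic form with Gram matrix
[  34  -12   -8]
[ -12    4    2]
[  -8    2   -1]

Answer: (1, 1, 1)

Derivation:
step 0: pivot 34 → sign +
step 1: pivot -4/17 → sign −
step 2: row/col 2 already zero → sign 0
signature = (1, 1, 1)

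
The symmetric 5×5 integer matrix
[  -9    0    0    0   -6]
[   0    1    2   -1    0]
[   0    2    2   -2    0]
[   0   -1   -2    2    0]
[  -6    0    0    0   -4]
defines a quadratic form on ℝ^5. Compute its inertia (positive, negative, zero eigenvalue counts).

Answer: (2, 2, 1)

Derivation:
step 0: pivot -9 → sign −
step 1: pivot 1 → sign +
step 2: pivot -2 → sign −
step 3: pivot 1 → sign +
step 4: row/col 4 already zero → sign 0
signature = (2, 2, 1)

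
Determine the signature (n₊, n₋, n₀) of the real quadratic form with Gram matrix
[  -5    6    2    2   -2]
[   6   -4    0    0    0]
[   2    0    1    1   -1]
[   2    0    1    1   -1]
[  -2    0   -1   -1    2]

step 0: pivot -5 → sign −
step 1: pivot 16/5 → sign +
step 2: pivot 1 → sign +
step 3: row/col 3 already zero → sign 0
step 4: row/col 4 already zero → sign 0
signature = (2, 1, 2)

Answer: (2, 1, 2)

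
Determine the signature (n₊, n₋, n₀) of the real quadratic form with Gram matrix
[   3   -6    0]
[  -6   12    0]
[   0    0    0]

step 0: pivot 3 → sign +
step 1: row/col 1 already zero → sign 0
step 2: row/col 2 already zero → sign 0
signature = (1, 0, 2)

Answer: (1, 0, 2)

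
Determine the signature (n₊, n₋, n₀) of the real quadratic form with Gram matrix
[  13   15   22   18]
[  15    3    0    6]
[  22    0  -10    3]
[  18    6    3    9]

step 0: pivot 13 → sign +
step 1: pivot -186/13 → sign −
step 2: pivot -68/31 → sign −
step 3: pivot 3/68 → sign +
signature = (2, 2, 0)

Answer: (2, 2, 0)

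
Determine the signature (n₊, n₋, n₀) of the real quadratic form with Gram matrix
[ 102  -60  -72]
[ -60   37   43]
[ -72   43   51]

Answer: (2, 1, 0)

Derivation:
step 0: pivot 102 → sign +
step 1: pivot 29/17 → sign +
step 2: pivot -2/29 → sign −
signature = (2, 1, 0)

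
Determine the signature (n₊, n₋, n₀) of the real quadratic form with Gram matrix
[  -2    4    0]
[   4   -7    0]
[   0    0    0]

Answer: (1, 1, 1)

Derivation:
step 0: pivot -2 → sign −
step 1: pivot 1 → sign +
step 2: row/col 2 already zero → sign 0
signature = (1, 1, 1)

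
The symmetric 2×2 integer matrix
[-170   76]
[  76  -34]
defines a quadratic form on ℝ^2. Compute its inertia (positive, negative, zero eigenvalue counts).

step 0: pivot -170 → sign −
step 1: pivot -2/85 → sign −
signature = (0, 2, 0)

Answer: (0, 2, 0)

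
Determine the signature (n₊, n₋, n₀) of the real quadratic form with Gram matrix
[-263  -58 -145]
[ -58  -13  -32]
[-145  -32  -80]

step 0: pivot -263 → sign −
step 1: pivot -55/263 → sign −
step 2: pivot -3/55 → sign −
signature = (0, 3, 0)

Answer: (0, 3, 0)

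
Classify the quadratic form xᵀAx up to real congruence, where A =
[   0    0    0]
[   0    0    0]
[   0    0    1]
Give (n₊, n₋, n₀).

step 0: pivot 1 → sign +
step 1: row/col 1 already zero → sign 0
step 2: row/col 2 already zero → sign 0
signature = (1, 0, 2)

Answer: (1, 0, 2)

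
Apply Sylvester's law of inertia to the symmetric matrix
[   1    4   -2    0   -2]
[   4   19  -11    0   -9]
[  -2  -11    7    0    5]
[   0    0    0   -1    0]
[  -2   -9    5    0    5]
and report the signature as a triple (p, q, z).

Answer: (3, 1, 1)

Derivation:
step 0: pivot 1 → sign +
step 1: pivot 3 → sign +
step 2: pivot -1 → sign −
step 3: pivot 2/3 → sign +
step 4: row/col 4 already zero → sign 0
signature = (3, 1, 1)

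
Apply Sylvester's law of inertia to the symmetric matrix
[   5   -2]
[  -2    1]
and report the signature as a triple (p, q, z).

step 0: pivot 5 → sign +
step 1: pivot 1/5 → sign +
signature = (2, 0, 0)

Answer: (2, 0, 0)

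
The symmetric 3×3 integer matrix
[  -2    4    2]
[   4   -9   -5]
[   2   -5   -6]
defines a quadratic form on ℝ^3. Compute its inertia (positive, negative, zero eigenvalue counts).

Answer: (0, 3, 0)

Derivation:
step 0: pivot -2 → sign −
step 1: pivot -1 → sign −
step 2: pivot -3 → sign −
signature = (0, 3, 0)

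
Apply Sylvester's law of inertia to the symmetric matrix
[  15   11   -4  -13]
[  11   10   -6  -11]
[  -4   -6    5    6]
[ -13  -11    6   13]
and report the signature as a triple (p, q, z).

Answer: (3, 1, 0)

Derivation:
step 0: pivot 15 → sign +
step 1: pivot 29/15 → sign +
step 2: pivot -27/29 → sign −
step 3: pivot 2/3 → sign +
signature = (3, 1, 0)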